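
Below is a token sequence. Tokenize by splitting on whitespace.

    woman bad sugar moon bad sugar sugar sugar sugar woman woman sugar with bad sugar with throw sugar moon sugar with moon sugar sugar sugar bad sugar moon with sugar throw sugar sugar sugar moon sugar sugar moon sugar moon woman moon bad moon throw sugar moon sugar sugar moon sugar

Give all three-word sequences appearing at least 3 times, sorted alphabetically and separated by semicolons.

moon sugar sugar; sugar moon sugar; sugar sugar moon; sugar sugar sugar

Trigram counts meeting the condition (at least 3 times):
  moon sugar sugar: 3
  sugar moon sugar: 5
  sugar sugar moon: 3
  sugar sugar sugar: 4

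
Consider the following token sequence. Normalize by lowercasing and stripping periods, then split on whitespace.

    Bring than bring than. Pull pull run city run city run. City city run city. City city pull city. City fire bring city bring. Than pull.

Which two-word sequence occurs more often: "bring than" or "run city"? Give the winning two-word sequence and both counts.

"bring than": 3 occurrences
"run city": 4 occurrences

"run city" (4 vs 3)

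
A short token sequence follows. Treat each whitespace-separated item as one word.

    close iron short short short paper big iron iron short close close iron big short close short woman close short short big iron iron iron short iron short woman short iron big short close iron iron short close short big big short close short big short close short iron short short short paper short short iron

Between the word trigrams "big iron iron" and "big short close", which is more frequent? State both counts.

"big short close" (4 vs 2)

"big iron iron": 2 occurrences
"big short close": 4 occurrences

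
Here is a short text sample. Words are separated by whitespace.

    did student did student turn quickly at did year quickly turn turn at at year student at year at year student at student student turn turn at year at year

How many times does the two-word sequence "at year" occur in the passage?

5

Scanning the 29 overlapping bigram windows for "at year":
  position 14–15: at year
  position 17–18: at year
  position 19–20: at year
  position 27–28: at year
  position 29–30: at year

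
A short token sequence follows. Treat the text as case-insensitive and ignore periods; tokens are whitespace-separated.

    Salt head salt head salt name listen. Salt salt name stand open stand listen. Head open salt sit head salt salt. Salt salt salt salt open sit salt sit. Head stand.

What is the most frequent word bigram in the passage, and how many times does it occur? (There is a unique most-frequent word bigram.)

Bigram frequencies (highest first):
  salt salt: 6
  head salt: 3
  salt head: 2
  salt name: 2
  salt sit: 2
  sit head: 2
  … (13 more, each ≤ 1)

"salt salt", 6 times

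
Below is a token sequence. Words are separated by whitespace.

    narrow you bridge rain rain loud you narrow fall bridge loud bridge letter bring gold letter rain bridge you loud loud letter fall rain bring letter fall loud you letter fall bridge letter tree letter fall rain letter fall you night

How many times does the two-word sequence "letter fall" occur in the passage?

Scanning the 40 overlapping bigram windows for "letter fall":
  position 22–23: letter fall
  position 26–27: letter fall
  position 30–31: letter fall
  position 35–36: letter fall
  position 38–39: letter fall

5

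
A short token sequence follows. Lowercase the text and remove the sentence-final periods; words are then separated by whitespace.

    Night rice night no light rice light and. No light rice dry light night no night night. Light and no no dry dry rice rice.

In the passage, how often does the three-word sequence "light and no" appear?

Scanning the 23 overlapping trigram windows for "light and no":
  position 7–9: light and no
  position 18–20: light and no

2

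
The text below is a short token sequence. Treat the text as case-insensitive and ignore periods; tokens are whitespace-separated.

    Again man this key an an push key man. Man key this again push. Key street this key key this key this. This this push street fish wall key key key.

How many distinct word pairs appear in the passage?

31 tokens → 30 bigram windows in total.
Repeated bigrams (each contributes count−1 duplicates):
  key key: 3
  key this: 3
  this key: 3
  push key: 2
  this this: 2
8 duplicate windows → 30 − 8 = 22 distinct.

22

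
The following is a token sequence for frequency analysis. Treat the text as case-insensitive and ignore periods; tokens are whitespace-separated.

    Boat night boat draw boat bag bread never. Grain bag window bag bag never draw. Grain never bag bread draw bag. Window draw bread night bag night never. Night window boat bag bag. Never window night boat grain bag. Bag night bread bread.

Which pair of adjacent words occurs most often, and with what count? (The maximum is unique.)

"bag bag", 3 times

Bigram frequencies (highest first):
  bag bag: 3
  night boat: 2
  boat bag: 2
  bag bread: 2
  grain bag: 2
  bag window: 2
  … (27 more, each ≤ 2)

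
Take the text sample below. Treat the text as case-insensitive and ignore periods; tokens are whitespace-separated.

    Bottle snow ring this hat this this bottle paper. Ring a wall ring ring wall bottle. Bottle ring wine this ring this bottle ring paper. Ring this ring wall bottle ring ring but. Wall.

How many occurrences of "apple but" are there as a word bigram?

Scanning the 33 overlapping bigram windows for "apple but":
  (none found)

0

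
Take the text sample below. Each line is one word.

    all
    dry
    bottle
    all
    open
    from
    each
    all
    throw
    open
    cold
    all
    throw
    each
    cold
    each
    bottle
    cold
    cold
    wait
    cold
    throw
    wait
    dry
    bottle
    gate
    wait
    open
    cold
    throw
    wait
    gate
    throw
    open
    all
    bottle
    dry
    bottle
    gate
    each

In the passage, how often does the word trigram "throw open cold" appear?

1

Scanning the 38 overlapping trigram windows for "throw open cold":
  position 9–11: throw open cold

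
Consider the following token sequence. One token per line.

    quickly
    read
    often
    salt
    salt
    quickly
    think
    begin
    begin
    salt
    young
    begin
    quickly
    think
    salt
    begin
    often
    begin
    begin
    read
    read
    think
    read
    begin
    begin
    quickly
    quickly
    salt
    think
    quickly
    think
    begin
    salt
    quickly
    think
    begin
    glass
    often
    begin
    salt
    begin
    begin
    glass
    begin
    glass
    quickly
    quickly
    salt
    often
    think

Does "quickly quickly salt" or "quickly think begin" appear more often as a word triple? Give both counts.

"quickly think begin" (3 vs 2)

"quickly quickly salt": 2 occurrences
"quickly think begin": 3 occurrences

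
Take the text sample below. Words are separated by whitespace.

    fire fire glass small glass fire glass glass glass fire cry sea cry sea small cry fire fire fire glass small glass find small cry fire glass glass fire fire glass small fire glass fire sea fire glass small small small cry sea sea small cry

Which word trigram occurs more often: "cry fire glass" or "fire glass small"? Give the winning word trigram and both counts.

"fire glass small" (4 vs 1)

"cry fire glass": 1 occurrence
"fire glass small": 4 occurrences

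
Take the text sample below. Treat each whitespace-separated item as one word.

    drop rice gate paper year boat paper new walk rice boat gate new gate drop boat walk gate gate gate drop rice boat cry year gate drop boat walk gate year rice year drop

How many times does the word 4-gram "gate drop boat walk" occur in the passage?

Scanning the 31 overlapping 4-gram windows for "gate drop boat walk":
  position 14–17: gate drop boat walk
  position 26–29: gate drop boat walk

2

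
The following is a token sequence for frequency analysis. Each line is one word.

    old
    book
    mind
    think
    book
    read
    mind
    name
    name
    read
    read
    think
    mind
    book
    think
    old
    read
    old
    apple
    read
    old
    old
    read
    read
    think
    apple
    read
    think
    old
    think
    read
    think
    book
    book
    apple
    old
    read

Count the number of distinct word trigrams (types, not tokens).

34

37 tokens → 35 trigram windows in total.
Repeated trigrams (each contributes count−1 duplicates):
  read read think: 2
1 duplicate windows → 35 − 1 = 34 distinct.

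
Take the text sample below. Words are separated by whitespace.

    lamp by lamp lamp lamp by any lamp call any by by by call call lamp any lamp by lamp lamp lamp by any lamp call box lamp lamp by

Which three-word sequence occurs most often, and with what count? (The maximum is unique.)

Trigram frequencies (highest first):
  lamp lamp by: 3
  lamp by lamp: 2
  by lamp lamp: 2
  lamp lamp lamp: 2
  lamp by any: 2
  by any lamp: 2
  … (14 more, each ≤ 2)

"lamp lamp by", 3 times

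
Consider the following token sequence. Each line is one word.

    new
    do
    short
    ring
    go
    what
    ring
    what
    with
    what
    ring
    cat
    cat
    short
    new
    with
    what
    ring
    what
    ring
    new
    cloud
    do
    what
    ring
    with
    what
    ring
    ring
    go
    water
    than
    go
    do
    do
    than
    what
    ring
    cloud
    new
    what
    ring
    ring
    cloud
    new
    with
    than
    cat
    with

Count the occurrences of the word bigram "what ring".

8

Scanning the 48 overlapping bigram windows for "what ring":
  position 6–7: what ring
  position 10–11: what ring
  position 17–18: what ring
  position 19–20: what ring
  position 24–25: what ring
  position 27–28: what ring
  position 37–38: what ring
  position 41–42: what ring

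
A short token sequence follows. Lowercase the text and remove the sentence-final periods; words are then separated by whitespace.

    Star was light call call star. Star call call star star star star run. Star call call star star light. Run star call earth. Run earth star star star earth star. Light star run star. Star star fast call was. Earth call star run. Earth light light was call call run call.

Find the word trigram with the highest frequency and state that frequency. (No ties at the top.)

"star star star", 4 times

Trigram frequencies (highest first):
  star star star: 4
  call call star: 3
  call star star: 3
  star call call: 2
  star run star: 2
  run star call: 2
  … (34 more, each ≤ 1)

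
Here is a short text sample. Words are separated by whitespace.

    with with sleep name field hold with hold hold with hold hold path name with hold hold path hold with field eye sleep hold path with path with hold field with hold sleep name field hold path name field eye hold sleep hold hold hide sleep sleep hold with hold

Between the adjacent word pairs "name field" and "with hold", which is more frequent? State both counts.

"with hold" (6 vs 3)

"name field": 3 occurrences
"with hold": 6 occurrences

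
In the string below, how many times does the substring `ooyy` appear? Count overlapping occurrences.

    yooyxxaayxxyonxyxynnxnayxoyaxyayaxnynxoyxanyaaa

0

Sliding a length-4 window over the 47 characters (44 positions):
  (no match at any position)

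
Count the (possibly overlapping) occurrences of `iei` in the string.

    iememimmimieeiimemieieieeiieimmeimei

Sliding a length-3 window over the 36 characters (34 positions):
  position 19–21: iei
  position 21–23: iei
  position 27–29: iei

3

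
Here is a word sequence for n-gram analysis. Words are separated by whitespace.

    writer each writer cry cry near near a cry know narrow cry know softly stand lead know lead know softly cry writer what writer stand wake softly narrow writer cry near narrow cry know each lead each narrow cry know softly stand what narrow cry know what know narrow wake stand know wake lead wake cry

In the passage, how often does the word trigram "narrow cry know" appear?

4

Scanning the 54 overlapping trigram windows for "narrow cry know":
  position 11–13: narrow cry know
  position 32–34: narrow cry know
  position 38–40: narrow cry know
  position 44–46: narrow cry know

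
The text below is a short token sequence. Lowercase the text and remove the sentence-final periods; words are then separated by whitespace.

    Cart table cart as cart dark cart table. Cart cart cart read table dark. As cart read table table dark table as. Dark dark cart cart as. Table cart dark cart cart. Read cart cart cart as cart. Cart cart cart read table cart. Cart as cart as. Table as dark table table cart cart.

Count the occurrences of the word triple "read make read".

Scanning the 53 overlapping trigram windows for "read make read":
  (none found)

0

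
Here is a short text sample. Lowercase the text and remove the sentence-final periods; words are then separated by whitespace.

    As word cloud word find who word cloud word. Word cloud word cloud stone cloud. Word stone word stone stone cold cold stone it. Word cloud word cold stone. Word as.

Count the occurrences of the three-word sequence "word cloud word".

4

Scanning the 29 overlapping trigram windows for "word cloud word":
  position 2–4: word cloud word
  position 7–9: word cloud word
  position 10–12: word cloud word
  position 25–27: word cloud word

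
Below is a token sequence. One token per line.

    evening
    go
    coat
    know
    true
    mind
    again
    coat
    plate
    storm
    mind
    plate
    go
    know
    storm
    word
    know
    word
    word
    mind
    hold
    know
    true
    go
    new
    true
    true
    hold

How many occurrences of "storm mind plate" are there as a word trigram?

Scanning the 26 overlapping trigram windows for "storm mind plate":
  position 10–12: storm mind plate

1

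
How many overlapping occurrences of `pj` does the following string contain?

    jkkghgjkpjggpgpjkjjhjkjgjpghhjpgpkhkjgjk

Sliding a length-2 window over the 40 characters (39 positions):
  position 9–10: pj
  position 15–16: pj

2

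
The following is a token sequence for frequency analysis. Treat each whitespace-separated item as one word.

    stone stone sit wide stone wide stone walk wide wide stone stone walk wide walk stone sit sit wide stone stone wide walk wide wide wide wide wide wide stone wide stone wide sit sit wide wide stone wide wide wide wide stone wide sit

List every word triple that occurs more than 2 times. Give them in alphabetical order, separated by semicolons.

wide stone wide; wide wide stone; wide wide wide

Trigram counts meeting the condition (more than 2 times):
  wide stone wide: 5
  wide wide stone: 4
  wide wide wide: 6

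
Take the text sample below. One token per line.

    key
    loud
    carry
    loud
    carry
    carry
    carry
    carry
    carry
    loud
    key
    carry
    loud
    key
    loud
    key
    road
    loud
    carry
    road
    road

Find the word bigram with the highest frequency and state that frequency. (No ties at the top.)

"carry carry", 4 times

Bigram frequencies (highest first):
  carry carry: 4
  loud carry: 3
  carry loud: 3
  loud key: 3
  key loud: 2
  key carry: 1
  … (4 more, each ≤ 1)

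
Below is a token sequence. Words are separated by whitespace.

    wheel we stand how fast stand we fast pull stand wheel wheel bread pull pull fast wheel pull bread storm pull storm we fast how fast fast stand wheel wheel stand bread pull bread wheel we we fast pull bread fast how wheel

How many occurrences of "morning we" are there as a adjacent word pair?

0

Scanning the 42 overlapping bigram windows for "morning we":
  (none found)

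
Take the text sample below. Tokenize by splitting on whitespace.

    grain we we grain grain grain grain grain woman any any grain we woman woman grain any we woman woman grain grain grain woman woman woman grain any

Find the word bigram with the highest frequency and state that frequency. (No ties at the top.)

"grain grain", 6 times

Bigram frequencies (highest first):
  grain grain: 6
  woman woman: 4
  woman grain: 3
  grain we: 2
  grain woman: 2
  we woman: 2
  … (7 more, each ≤ 2)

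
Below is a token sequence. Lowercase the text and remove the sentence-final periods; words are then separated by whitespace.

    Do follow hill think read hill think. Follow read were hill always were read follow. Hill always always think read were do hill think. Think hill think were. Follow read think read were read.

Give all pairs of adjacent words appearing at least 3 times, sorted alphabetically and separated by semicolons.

hill think; read were; think read

Bigram counts meeting the condition (at least 3 times):
  hill think: 4
  read were: 3
  think read: 3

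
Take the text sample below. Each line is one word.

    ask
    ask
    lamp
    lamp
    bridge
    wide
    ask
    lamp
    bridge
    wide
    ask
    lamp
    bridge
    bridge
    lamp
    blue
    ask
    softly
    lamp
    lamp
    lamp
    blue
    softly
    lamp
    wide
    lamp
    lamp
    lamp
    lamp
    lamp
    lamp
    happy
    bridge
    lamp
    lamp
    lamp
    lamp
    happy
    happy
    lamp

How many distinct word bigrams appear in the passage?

40 tokens → 39 bigram windows in total.
Repeated bigrams (each contributes count−1 duplicates):
  lamp lamp: 11
  ask lamp: 3
  lamp bridge: 3
  bridge lamp: 2
  bridge wide: 2
  lamp blue: 2
  lamp happy: 2
  softly lamp: 2
  … (1 more repeated)
20 duplicate windows → 39 − 20 = 19 distinct.

19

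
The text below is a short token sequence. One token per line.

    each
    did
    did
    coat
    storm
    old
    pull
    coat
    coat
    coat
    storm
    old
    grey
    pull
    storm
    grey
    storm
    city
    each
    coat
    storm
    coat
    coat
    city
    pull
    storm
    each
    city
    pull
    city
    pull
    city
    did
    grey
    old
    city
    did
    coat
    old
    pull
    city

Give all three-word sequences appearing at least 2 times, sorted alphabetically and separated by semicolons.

city pull city; coat storm old

Trigram counts meeting the condition (at least 2 times):
  city pull city: 2
  coat storm old: 2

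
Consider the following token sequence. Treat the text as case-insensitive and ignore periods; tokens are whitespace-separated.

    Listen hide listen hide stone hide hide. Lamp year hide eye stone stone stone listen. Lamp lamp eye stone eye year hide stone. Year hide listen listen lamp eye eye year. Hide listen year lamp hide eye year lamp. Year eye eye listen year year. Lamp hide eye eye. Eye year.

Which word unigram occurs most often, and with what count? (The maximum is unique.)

Unigram frequencies (highest first):
  eye: 11
  hide: 10
  year: 10
  listen: 7
  lamp: 7
  stone: 6

"eye", 11 times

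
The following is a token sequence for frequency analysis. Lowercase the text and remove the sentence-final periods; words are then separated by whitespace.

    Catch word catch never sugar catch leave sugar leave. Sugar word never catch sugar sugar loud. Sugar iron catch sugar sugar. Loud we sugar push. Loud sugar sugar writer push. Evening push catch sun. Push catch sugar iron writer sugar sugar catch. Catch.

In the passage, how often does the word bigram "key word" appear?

Scanning the 42 overlapping bigram windows for "key word":
  (none found)

0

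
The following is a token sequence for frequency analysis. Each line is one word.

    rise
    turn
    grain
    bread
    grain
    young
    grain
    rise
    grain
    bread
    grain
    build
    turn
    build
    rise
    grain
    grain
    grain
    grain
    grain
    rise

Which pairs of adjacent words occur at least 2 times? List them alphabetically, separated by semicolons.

bread grain; grain bread; grain grain; grain rise; rise grain

Bigram counts meeting the condition (at least 2 times):
  bread grain: 2
  grain bread: 2
  grain grain: 4
  grain rise: 2
  rise grain: 2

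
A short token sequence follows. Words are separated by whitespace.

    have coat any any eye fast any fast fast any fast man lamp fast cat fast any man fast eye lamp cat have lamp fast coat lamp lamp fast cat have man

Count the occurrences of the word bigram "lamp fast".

3

Scanning the 31 overlapping bigram windows for "lamp fast":
  position 13–14: lamp fast
  position 24–25: lamp fast
  position 28–29: lamp fast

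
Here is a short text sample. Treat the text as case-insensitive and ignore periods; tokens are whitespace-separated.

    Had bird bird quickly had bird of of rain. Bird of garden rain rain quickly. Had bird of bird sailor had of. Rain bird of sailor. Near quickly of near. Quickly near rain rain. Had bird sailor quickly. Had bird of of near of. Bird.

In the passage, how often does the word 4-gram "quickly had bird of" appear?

Scanning the 42 overlapping 4-gram windows for "quickly had bird of":
  position 4–7: quickly had bird of
  position 15–18: quickly had bird of
  position 38–41: quickly had bird of

3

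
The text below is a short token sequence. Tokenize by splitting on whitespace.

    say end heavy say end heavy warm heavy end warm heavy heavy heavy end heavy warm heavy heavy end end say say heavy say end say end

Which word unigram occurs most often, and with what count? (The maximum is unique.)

Unigram frequencies (highest first):
  heavy: 10
  end: 8
  say: 6
  warm: 3

"heavy", 10 times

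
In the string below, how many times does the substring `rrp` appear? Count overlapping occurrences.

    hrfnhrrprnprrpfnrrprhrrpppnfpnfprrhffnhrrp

Sliding a length-3 window over the 42 characters (40 positions):
  position 6–8: rrp
  position 12–14: rrp
  position 17–19: rrp
  position 22–24: rrp
  position 40–42: rrp

5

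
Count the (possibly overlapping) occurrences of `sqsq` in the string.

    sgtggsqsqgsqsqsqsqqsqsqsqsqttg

Sliding a length-4 window over the 30 characters (27 positions):
  position 6–9: sqsq
  position 11–14: sqsq
  position 13–16: sqsq
  position 15–18: sqsq
  position 20–23: sqsq
  position 22–25: sqsq
  position 24–27: sqsq

7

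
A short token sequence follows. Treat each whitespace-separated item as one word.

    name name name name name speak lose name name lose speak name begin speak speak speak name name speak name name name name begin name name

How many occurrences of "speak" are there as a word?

Scanning the 26 tokens for "speak":
  position 6: speak
  position 11: speak
  position 14: speak
  position 15: speak
  position 16: speak
  position 19: speak

6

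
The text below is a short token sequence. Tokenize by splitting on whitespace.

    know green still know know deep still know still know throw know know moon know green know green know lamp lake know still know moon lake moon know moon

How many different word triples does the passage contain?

25

29 tokens → 27 trigram windows in total.
Repeated trigrams (each contributes count−1 duplicates):
  know green know: 2
  know still know: 2
2 duplicate windows → 27 − 2 = 25 distinct.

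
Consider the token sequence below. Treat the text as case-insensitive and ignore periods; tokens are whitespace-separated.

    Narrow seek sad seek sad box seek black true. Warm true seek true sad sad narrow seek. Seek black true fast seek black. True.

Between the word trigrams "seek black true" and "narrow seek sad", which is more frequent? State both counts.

"seek black true" (3 vs 1)

"seek black true": 3 occurrences
"narrow seek sad": 1 occurrence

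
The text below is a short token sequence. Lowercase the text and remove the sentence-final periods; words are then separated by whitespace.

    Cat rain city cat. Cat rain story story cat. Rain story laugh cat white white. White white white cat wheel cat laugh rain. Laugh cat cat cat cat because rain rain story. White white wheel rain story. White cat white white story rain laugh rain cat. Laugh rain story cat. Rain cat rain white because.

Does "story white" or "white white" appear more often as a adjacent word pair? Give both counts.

"story white": 2 occurrences
"white white": 6 occurrences

"white white" (6 vs 2)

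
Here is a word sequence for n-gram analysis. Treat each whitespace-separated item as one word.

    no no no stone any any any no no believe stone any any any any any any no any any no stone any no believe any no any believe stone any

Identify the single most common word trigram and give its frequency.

"any any any", 5 times

Trigram frequencies (highest first):
  any any any: 5
  any any no: 3
  no stone any: 2
  stone any any: 2
  believe stone any: 2
  any no any: 2
  … (13 more, each ≤ 1)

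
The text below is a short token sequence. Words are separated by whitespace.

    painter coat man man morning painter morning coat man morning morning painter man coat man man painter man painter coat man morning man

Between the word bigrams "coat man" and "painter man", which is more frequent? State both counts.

"coat man" (4 vs 2)

"coat man": 4 occurrences
"painter man": 2 occurrences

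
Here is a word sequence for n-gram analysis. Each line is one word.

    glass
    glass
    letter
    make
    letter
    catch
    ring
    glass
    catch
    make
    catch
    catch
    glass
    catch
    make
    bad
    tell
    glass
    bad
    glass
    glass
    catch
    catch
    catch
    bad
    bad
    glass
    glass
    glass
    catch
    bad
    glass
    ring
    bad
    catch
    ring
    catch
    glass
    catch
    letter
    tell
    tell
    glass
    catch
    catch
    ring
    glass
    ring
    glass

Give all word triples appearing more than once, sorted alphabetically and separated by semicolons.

Trigram counts meeting the condition (more than once):
  bad glass glass: 2
  catch glass catch: 2
  catch ring glass: 2
  glass catch catch: 2
  glass catch make: 2
  glass glass catch: 2

bad glass glass; catch glass catch; catch ring glass; glass catch catch; glass catch make; glass glass catch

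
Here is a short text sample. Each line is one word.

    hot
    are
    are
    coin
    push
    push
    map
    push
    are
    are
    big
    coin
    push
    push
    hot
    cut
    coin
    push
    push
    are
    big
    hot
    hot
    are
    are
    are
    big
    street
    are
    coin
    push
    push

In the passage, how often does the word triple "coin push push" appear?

Scanning the 30 overlapping trigram windows for "coin push push":
  position 4–6: coin push push
  position 12–14: coin push push
  position 17–19: coin push push
  position 30–32: coin push push

4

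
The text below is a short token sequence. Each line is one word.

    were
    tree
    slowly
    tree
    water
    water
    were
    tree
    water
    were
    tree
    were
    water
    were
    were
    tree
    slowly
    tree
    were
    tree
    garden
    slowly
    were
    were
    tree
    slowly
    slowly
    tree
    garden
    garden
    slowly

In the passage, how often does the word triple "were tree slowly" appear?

3

Scanning the 29 overlapping trigram windows for "were tree slowly":
  position 1–3: were tree slowly
  position 15–17: were tree slowly
  position 24–26: were tree slowly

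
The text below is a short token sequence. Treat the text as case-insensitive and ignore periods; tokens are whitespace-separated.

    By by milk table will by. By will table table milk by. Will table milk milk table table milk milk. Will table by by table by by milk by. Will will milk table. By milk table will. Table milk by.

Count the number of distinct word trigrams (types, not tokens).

28

40 tokens → 38 trigram windows in total.
Repeated trigrams (each contributes count−1 duplicates):
  by by milk: 2
  by milk table: 2
  by will table: 2
  milk by will: 2
  milk table will: 2
  table by by: 2
  table milk by: 2
  table milk milk: 2
  … (2 more repeated)
10 duplicate windows → 38 − 10 = 28 distinct.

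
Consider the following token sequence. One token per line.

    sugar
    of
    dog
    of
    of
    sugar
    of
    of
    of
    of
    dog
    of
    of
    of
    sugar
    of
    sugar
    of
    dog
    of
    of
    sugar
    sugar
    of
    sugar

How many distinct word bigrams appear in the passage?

6

25 tokens → 24 bigram windows in total.
Repeated bigrams (each contributes count−1 duplicates):
  of of: 7
  of sugar: 5
  sugar of: 5
  dog of: 3
  of dog: 3
18 duplicate windows → 24 − 18 = 6 distinct.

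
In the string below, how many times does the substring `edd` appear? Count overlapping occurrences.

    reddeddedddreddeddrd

Sliding a length-3 window over the 20 characters (18 positions):
  position 2–4: edd
  position 5–7: edd
  position 8–10: edd
  position 13–15: edd
  position 16–18: edd

5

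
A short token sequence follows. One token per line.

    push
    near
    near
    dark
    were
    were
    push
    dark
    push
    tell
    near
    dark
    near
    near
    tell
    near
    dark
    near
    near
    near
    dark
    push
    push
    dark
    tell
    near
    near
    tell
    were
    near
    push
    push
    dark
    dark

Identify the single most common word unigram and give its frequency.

Unigram frequencies (highest first):
  near: 12
  dark: 8
  push: 7
  tell: 4
  were: 3

"near", 12 times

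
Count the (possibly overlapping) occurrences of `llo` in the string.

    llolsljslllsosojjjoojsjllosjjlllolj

Sliding a length-3 window over the 35 characters (33 positions):
  position 1–3: llo
  position 24–26: llo
  position 31–33: llo

3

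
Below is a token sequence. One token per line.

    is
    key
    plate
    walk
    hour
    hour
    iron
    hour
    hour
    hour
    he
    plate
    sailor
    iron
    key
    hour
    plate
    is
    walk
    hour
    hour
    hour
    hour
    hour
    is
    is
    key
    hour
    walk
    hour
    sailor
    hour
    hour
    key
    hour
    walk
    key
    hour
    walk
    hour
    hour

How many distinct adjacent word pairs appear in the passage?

23

41 tokens → 40 bigram windows in total.
Repeated bigrams (each contributes count−1 duplicates):
  hour hour: 9
  key hour: 4
  walk hour: 4
  hour walk: 3
  is key: 2
17 duplicate windows → 40 − 17 = 23 distinct.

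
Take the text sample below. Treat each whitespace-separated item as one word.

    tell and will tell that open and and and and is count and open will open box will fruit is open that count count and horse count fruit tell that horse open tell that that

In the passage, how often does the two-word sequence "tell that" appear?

Scanning the 34 overlapping bigram windows for "tell that":
  position 4–5: tell that
  position 29–30: tell that
  position 33–34: tell that

3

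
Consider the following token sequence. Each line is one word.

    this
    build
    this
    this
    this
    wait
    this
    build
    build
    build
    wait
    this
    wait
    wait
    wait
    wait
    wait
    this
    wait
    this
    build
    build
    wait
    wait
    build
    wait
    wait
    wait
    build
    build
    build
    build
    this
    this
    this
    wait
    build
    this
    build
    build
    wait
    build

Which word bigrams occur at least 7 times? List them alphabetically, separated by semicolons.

Bigram counts meeting the condition (at least 7 times):
  build build: 7
  wait wait: 7

build build; wait wait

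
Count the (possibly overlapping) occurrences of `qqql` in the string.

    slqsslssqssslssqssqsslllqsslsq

0

Sliding a length-4 window over the 30 characters (27 positions):
  (no match at any position)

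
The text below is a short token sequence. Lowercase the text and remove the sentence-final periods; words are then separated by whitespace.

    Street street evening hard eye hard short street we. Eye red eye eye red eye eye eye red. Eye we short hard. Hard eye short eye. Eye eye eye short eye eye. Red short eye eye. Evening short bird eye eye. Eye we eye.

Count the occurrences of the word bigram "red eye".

Scanning the 43 overlapping bigram windows for "red eye":
  position 11–12: red eye
  position 14–15: red eye
  position 18–19: red eye

3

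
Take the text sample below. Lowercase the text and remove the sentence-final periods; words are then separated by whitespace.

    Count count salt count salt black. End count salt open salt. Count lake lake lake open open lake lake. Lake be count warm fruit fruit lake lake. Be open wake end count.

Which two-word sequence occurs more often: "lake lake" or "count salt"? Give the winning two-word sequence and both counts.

"lake lake" (5 vs 3)

"lake lake": 5 occurrences
"count salt": 3 occurrences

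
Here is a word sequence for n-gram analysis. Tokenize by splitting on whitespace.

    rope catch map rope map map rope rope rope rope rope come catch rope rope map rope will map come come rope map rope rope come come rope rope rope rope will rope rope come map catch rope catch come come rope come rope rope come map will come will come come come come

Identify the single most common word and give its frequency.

"rope", 23 times

Unigram frequencies (highest first):
  rope: 23
  come: 15
  map: 8
  catch: 4
  will: 4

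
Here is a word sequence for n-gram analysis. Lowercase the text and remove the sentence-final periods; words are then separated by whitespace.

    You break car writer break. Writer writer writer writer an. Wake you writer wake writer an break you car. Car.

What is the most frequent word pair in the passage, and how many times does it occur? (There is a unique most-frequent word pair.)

Bigram frequencies (highest first):
  writer writer: 3
  writer an: 2
  you break: 1
  break car: 1
  car writer: 1
  writer break: 1
  … (10 more, each ≤ 1)

"writer writer", 3 times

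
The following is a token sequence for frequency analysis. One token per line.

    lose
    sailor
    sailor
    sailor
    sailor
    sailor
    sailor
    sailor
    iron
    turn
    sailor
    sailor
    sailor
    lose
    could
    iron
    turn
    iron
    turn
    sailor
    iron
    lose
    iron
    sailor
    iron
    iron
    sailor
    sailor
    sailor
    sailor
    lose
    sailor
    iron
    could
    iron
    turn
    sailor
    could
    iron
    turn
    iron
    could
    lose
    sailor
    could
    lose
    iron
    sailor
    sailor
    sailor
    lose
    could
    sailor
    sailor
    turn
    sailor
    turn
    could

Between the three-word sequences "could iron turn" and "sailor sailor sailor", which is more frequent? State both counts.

"could iron turn": 3 occurrences
"sailor sailor sailor": 9 occurrences

"sailor sailor sailor" (9 vs 3)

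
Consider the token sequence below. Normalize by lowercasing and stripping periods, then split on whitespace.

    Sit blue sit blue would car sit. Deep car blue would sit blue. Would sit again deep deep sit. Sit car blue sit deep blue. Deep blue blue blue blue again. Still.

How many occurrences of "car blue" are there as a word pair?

2

Scanning the 31 overlapping bigram windows for "car blue":
  position 9–10: car blue
  position 21–22: car blue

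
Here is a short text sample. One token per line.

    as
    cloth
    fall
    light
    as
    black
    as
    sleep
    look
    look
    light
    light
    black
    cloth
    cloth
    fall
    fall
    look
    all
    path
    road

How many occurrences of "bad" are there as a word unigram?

0

Scanning the 21 tokens for "bad":
  (none found)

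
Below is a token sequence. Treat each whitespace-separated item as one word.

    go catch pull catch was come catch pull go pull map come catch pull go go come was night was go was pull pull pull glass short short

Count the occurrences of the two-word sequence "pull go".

2

Scanning the 27 overlapping bigram windows for "pull go":
  position 8–9: pull go
  position 14–15: pull go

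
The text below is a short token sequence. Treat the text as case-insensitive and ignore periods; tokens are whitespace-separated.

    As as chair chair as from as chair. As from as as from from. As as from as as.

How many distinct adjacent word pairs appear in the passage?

7

19 tokens → 18 bigram windows in total.
Repeated bigrams (each contributes count−1 duplicates):
  as as: 4
  as from: 4
  from as: 4
  as chair: 2
  chair as: 2
11 duplicate windows → 18 − 11 = 7 distinct.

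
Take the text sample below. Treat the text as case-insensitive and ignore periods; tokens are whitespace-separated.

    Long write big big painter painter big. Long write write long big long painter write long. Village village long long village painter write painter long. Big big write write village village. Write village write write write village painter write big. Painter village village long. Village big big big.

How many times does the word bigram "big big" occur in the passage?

Scanning the 47 overlapping bigram windows for "big big":
  position 3–4: big big
  position 26–27: big big
  position 46–47: big big
  position 47–48: big big

4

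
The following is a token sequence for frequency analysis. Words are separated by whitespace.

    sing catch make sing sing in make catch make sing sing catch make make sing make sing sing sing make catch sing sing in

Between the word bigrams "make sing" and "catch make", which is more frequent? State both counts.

"make sing": 4 occurrences
"catch make": 3 occurrences

"make sing" (4 vs 3)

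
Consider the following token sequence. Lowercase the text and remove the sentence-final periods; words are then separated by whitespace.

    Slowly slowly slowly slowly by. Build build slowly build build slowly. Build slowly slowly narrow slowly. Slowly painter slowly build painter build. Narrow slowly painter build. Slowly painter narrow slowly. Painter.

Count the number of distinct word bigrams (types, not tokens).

14

31 tokens → 30 bigram windows in total.
Repeated bigrams (each contributes count−1 duplicates):
  slowly slowly: 5
  build slowly: 4
  slowly painter: 4
  narrow slowly: 3
  slowly build: 3
  build build: 2
  painter build: 2
16 duplicate windows → 30 − 16 = 14 distinct.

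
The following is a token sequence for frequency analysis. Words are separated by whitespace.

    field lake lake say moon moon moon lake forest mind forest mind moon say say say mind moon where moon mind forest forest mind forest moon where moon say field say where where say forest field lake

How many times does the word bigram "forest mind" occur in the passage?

Scanning the 36 overlapping bigram windows for "forest mind":
  position 9–10: forest mind
  position 11–12: forest mind
  position 23–24: forest mind

3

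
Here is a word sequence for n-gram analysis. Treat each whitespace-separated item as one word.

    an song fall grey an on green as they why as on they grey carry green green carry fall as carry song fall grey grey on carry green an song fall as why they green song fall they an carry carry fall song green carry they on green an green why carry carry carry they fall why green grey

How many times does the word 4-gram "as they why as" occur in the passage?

1

Scanning the 56 overlapping 4-gram windows for "as they why as":
  position 8–11: as they why as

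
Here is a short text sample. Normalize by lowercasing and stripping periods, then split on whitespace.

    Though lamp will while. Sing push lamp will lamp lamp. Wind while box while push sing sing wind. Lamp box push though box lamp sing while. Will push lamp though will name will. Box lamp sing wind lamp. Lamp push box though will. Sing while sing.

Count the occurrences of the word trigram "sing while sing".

Scanning the 44 overlapping trigram windows for "sing while sing":
  position 44–46: sing while sing

1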